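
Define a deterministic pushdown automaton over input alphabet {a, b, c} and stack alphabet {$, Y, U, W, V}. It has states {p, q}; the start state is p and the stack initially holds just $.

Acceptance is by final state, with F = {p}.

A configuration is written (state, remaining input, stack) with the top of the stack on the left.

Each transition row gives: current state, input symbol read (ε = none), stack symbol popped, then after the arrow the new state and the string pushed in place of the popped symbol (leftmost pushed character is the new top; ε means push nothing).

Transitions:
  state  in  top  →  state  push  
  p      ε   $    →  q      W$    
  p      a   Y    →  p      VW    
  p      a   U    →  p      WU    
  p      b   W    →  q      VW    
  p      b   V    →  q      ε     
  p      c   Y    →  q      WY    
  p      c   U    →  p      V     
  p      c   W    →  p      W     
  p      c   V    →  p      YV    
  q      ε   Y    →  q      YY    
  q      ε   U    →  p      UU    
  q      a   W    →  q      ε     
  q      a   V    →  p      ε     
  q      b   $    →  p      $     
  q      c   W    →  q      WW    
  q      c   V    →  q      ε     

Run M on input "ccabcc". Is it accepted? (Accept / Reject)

Reject

(p, ccabcc, $)
  ε-move, top $: go to q, push W$ → (q, ccabcc, W$)
  read c, top W: go to q, push WW → (q, cabcc, WW$)
  read c, top W: go to q, push WW → (q, abcc, WWW$)
  read a, top W: go to q, push ε → (q, bcc, WW$)
No transition applies at (q, bcc, WW$); input not fully consumed.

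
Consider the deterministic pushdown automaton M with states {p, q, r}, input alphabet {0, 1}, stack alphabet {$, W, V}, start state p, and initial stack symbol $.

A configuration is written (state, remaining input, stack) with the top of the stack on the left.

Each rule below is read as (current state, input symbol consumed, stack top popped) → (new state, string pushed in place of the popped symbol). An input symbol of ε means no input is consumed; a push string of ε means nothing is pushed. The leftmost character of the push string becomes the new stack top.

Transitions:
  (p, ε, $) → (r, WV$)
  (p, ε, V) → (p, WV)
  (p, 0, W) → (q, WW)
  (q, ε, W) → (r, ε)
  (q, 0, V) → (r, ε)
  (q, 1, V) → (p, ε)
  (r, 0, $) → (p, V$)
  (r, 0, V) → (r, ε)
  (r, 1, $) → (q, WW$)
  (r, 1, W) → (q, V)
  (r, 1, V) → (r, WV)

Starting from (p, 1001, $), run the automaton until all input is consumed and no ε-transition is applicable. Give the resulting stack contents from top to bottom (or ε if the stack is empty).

(p, 1001, $)
  ε-move, top $: go to r, push WV$ → (r, 1001, WV$)
  read 1, top W: go to q, push V → (q, 001, VV$)
  read 0, top V: go to r, push ε → (r, 01, V$)
  read 0, top V: go to r, push ε → (r, 1, $)
  read 1, top $: go to q, push WW$ → (q, ε, WW$)
  ε-move, top W: go to r, push ε → (r, ε, W$)
All input consumed in state r with stack W$.

W$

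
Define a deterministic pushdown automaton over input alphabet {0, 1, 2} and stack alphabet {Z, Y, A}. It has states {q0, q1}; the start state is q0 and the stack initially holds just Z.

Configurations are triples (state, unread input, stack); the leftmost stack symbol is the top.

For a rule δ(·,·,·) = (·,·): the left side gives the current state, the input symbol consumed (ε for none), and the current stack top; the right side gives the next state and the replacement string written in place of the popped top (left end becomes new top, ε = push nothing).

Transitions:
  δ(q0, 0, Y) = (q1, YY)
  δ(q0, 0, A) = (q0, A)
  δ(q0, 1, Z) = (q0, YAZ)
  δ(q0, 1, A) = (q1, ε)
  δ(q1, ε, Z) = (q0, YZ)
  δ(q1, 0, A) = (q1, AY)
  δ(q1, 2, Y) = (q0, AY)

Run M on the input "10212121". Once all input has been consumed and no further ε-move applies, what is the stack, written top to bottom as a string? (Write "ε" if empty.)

(q0, 10212121, Z)
  read 1, top Z: go to q0, push YAZ → (q0, 0212121, YAZ)
  read 0, top Y: go to q1, push YY → (q1, 212121, YYAZ)
  read 2, top Y: go to q0, push AY → (q0, 12121, AYYAZ)
  read 1, top A: go to q1, push ε → (q1, 2121, YYAZ)
  read 2, top Y: go to q0, push AY → (q0, 121, AYYAZ)
  read 1, top A: go to q1, push ε → (q1, 21, YYAZ)
  read 2, top Y: go to q0, push AY → (q0, 1, AYYAZ)
  read 1, top A: go to q1, push ε → (q1, ε, YYAZ)
All input consumed in state q1 with stack YYAZ.

YYAZ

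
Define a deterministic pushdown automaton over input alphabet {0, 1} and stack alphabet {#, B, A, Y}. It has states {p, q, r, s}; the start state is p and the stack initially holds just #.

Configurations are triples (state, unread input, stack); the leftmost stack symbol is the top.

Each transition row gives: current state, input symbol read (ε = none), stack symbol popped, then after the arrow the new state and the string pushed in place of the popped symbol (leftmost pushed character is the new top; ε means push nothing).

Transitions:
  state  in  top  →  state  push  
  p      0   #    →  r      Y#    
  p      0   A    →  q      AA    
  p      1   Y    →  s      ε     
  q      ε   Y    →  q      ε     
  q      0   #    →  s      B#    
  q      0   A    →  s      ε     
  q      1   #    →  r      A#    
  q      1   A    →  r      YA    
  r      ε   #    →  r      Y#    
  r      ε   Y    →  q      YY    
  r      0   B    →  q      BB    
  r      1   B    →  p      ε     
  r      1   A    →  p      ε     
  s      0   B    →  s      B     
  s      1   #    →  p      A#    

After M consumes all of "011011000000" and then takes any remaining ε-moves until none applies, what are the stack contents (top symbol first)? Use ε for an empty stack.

B#

(p, 011011000000, #)
  read 0, top #: go to r, push Y# → (r, 11011000000, Y#)
  ε-move, top Y: go to q, push YY → (q, 11011000000, YY#)
  ε-move, top Y: go to q, push ε → (q, 11011000000, Y#)
  ε-move, top Y: go to q, push ε → (q, 11011000000, #)
  read 1, top #: go to r, push A# → (r, 1011000000, A#)
  read 1, top A: go to p, push ε → (p, 011000000, #)
  read 0, top #: go to r, push Y# → (r, 11000000, Y#)
  ε-move, top Y: go to q, push YY → (q, 11000000, YY#)
  ε-move, top Y: go to q, push ε → (q, 11000000, Y#)
  ε-move, top Y: go to q, push ε → (q, 11000000, #)
  read 1, top #: go to r, push A# → (r, 1000000, A#)
  read 1, top A: go to p, push ε → (p, 000000, #)
  read 0, top #: go to r, push Y# → (r, 00000, Y#)
  ε-move, top Y: go to q, push YY → (q, 00000, YY#)
  ε-move, top Y: go to q, push ε → (q, 00000, Y#)
  ε-move, top Y: go to q, push ε → (q, 00000, #)
  read 0, top #: go to s, push B# → (s, 0000, B#)
  read 0, top B: go to s, push B → (s, 000, B#)
  read 0, top B: go to s, push B → (s, 00, B#)
  read 0, top B: go to s, push B → (s, 0, B#)
  read 0, top B: go to s, push B → (s, ε, B#)
All input consumed in state s with stack B#.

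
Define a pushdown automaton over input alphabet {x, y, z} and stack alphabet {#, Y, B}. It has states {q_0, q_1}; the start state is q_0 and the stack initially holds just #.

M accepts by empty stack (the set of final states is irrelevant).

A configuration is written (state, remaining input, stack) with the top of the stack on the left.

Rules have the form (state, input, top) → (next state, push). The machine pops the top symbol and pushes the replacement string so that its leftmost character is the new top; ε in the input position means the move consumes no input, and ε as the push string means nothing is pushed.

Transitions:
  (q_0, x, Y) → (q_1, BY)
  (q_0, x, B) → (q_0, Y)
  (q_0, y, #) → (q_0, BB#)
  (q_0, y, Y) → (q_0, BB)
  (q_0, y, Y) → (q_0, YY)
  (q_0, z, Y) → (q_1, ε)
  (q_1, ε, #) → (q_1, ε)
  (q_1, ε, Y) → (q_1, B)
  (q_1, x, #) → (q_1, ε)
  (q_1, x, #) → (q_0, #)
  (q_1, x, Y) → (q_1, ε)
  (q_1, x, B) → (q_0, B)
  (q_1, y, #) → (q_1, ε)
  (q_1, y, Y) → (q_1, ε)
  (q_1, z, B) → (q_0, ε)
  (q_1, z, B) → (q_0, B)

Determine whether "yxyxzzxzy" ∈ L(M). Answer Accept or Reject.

One accepting computation: (q_0, yxyxzzxzy, #) ⊢ (q_0, xyxzzxzy, BB#) ⊢ (q_0, yxzzxzy, YB#) ⊢ (q_0, xzzxzy, BBB#) ⊢ (q_0, zzxzy, YBB#) ⊢ (q_1, zxzy, BB#) ⊢ (q_0, xzy, B#) ⊢ (q_0, zy, Y#) ⊢ (q_1, y, #) ⊢ (q_1, ε, ε)
All input consumed and the stack is empty.

Accept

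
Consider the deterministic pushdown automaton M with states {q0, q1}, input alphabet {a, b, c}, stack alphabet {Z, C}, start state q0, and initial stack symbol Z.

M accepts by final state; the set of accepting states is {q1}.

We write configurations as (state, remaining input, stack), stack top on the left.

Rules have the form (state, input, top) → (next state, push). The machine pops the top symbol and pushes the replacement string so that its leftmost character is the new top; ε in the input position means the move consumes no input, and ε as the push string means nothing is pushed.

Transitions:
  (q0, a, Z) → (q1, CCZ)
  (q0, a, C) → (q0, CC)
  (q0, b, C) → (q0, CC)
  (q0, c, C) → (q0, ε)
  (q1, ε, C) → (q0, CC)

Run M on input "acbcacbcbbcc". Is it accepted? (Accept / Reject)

Reject

(q0, acbcacbcbbcc, Z)
  read a, top Z: go to q1, push CCZ → (q1, cbcacbcbbcc, CCZ)
  ε-move, top C: go to q0, push CC → (q0, cbcacbcbbcc, CCCZ)
  read c, top C: go to q0, push ε → (q0, bcacbcbbcc, CCZ)
  read b, top C: go to q0, push CC → (q0, cacbcbbcc, CCCZ)
  read c, top C: go to q0, push ε → (q0, acbcbbcc, CCZ)
  read a, top C: go to q0, push CC → (q0, cbcbbcc, CCCZ)
  read c, top C: go to q0, push ε → (q0, bcbbcc, CCZ)
  read b, top C: go to q0, push CC → (q0, cbbcc, CCCZ)
  read c, top C: go to q0, push ε → (q0, bbcc, CCZ)
  read b, top C: go to q0, push CC → (q0, bcc, CCCZ)
  read b, top C: go to q0, push CC → (q0, cc, CCCCZ)
  read c, top C: go to q0, push ε → (q0, c, CCCZ)
  read c, top C: go to q0, push ε → (q0, ε, CCZ)
All input consumed; state q0 ∉ F and no further ε-move applies.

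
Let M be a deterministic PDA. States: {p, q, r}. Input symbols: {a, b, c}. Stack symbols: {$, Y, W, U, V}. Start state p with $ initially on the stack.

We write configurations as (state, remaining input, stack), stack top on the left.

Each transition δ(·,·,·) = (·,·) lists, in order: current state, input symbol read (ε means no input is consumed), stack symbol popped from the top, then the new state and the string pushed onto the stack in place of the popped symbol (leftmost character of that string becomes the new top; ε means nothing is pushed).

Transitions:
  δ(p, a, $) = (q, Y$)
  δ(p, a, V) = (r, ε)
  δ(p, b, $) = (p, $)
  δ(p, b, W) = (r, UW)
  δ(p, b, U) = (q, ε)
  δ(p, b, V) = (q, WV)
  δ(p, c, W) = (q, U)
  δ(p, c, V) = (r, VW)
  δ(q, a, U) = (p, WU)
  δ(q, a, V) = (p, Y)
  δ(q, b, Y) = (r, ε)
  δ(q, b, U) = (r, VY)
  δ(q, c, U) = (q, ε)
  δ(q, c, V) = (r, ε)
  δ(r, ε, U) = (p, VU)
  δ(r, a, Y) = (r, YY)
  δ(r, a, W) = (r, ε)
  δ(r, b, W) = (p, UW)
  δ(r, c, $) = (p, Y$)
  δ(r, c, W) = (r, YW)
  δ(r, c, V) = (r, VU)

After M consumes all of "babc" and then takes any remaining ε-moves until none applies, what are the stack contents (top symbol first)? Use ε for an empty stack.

(p, babc, $)
  read b, top $: go to p, push $ → (p, abc, $)
  read a, top $: go to q, push Y$ → (q, bc, Y$)
  read b, top Y: go to r, push ε → (r, c, $)
  read c, top $: go to p, push Y$ → (p, ε, Y$)
All input consumed in state p with stack Y$.

Y$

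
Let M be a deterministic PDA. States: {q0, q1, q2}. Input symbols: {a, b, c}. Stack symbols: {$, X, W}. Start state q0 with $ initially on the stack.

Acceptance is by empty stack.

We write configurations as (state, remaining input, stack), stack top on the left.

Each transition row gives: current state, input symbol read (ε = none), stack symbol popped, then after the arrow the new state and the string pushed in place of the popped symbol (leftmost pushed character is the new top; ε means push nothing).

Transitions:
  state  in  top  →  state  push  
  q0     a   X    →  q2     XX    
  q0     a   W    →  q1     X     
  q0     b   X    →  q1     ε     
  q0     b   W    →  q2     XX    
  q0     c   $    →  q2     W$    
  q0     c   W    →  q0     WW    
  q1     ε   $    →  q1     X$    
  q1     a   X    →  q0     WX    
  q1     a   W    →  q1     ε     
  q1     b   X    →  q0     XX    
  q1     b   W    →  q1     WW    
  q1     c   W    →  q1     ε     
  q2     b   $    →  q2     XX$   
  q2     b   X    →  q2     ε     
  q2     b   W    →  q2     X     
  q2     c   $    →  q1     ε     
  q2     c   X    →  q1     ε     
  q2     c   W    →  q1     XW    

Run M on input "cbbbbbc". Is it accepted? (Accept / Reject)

Accept

(q0, cbbbbbc, $)
  read c, top $: go to q2, push W$ → (q2, bbbbbc, W$)
  read b, top W: go to q2, push X → (q2, bbbbc, X$)
  read b, top X: go to q2, push ε → (q2, bbbc, $)
  read b, top $: go to q2, push XX$ → (q2, bbc, XX$)
  read b, top X: go to q2, push ε → (q2, bc, X$)
  read b, top X: go to q2, push ε → (q2, c, $)
  read c, top $: go to q1, push ε → (q1, ε, ε)
All input consumed and the stack is empty.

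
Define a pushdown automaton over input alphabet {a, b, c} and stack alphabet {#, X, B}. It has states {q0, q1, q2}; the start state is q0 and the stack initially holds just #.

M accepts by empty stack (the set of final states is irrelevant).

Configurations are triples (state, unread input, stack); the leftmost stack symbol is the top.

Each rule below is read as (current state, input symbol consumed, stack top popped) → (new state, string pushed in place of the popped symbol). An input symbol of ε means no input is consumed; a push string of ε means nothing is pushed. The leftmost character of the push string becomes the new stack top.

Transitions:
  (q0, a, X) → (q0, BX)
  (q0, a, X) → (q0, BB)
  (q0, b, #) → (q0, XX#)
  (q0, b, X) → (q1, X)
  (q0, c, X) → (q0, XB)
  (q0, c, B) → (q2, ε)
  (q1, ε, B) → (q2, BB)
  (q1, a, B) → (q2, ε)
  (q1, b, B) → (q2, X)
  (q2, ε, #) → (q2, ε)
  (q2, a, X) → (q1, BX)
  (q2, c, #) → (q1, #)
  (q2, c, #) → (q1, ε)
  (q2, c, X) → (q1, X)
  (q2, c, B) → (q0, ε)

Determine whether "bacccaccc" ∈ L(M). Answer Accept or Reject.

One accepting computation: (q0, bacccaccc, #) ⊢ (q0, acccaccc, XX#) ⊢ (q0, cccaccc, BBX#) ⊢ (q2, ccaccc, BX#) ⊢ (q0, caccc, X#) ⊢ (q0, accc, XB#) ⊢ (q0, ccc, BBB#) ⊢ (q2, cc, BB#) ⊢ (q0, c, B#) ⊢ (q2, ε, #) ⊢ (q2, ε, ε)
All input consumed and the stack is empty.

Accept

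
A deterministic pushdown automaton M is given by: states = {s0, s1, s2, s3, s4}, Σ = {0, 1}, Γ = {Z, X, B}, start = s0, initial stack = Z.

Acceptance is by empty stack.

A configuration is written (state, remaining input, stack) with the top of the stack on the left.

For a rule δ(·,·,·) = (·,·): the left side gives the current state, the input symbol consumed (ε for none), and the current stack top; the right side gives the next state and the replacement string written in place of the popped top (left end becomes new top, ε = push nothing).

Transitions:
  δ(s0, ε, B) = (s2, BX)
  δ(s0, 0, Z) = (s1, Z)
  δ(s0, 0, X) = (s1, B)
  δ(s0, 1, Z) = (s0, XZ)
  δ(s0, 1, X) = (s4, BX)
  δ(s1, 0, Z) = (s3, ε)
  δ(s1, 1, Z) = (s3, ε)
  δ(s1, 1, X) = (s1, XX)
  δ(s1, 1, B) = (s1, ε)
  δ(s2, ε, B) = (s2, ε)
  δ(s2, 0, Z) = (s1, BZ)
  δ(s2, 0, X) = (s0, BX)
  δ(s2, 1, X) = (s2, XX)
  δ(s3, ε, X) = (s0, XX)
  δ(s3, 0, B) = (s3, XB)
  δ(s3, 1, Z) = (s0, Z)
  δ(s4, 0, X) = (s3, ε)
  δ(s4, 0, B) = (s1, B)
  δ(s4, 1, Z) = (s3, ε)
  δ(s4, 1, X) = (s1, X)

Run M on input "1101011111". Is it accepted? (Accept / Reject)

Reject

(s0, 1101011111, Z)
  read 1, top Z: go to s0, push XZ → (s0, 101011111, XZ)
  read 1, top X: go to s4, push BX → (s4, 01011111, BXZ)
  read 0, top B: go to s1, push B → (s1, 1011111, BXZ)
  read 1, top B: go to s1, push ε → (s1, 011111, XZ)
No transition applies at (s1, 011111, XZ); input not fully consumed.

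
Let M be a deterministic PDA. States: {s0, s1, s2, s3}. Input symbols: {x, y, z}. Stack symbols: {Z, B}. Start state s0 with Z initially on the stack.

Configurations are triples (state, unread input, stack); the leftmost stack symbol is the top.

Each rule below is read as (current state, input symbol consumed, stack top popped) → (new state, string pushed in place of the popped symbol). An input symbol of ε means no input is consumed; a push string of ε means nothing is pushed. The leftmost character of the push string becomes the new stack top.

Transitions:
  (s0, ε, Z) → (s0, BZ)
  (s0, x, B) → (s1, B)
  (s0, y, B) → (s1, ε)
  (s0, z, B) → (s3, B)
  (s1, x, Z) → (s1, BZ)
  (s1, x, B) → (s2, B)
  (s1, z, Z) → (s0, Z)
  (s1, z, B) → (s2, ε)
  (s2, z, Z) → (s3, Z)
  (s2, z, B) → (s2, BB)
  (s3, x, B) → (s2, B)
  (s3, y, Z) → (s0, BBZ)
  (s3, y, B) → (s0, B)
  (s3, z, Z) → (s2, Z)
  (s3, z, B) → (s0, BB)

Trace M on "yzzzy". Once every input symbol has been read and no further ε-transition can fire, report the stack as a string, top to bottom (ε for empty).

(s0, yzzzy, Z)
  ε-move, top Z: go to s0, push BZ → (s0, yzzzy, BZ)
  read y, top B: go to s1, push ε → (s1, zzzy, Z)
  read z, top Z: go to s0, push Z → (s0, zzy, Z)
  ε-move, top Z: go to s0, push BZ → (s0, zzy, BZ)
  read z, top B: go to s3, push B → (s3, zy, BZ)
  read z, top B: go to s0, push BB → (s0, y, BBZ)
  read y, top B: go to s1, push ε → (s1, ε, BZ)
All input consumed in state s1 with stack BZ.

BZ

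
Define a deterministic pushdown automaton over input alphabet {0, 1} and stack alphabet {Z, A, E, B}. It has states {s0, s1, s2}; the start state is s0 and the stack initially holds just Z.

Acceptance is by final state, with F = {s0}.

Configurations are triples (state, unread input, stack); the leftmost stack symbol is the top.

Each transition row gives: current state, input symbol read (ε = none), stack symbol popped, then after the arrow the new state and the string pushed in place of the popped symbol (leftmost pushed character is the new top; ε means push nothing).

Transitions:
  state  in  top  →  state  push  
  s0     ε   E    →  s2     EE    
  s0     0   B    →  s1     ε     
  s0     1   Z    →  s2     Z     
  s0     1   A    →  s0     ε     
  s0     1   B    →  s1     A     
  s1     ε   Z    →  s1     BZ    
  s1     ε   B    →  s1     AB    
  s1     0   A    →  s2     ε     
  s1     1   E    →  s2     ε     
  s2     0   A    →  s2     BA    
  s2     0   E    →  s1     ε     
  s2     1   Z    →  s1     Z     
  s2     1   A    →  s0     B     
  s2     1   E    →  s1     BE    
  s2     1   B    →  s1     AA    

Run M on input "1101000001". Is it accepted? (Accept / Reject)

Reject

(s0, 1101000001, Z)
  read 1, top Z: go to s2, push Z → (s2, 101000001, Z)
  read 1, top Z: go to s1, push Z → (s1, 01000001, Z)
  ε-move, top Z: go to s1, push BZ → (s1, 01000001, BZ)
  ε-move, top B: go to s1, push AB → (s1, 01000001, ABZ)
  read 0, top A: go to s2, push ε → (s2, 1000001, BZ)
  read 1, top B: go to s1, push AA → (s1, 000001, AAZ)
  read 0, top A: go to s2, push ε → (s2, 00001, AZ)
  read 0, top A: go to s2, push BA → (s2, 0001, BAZ)
No transition applies at (s2, 0001, BAZ); input not fully consumed.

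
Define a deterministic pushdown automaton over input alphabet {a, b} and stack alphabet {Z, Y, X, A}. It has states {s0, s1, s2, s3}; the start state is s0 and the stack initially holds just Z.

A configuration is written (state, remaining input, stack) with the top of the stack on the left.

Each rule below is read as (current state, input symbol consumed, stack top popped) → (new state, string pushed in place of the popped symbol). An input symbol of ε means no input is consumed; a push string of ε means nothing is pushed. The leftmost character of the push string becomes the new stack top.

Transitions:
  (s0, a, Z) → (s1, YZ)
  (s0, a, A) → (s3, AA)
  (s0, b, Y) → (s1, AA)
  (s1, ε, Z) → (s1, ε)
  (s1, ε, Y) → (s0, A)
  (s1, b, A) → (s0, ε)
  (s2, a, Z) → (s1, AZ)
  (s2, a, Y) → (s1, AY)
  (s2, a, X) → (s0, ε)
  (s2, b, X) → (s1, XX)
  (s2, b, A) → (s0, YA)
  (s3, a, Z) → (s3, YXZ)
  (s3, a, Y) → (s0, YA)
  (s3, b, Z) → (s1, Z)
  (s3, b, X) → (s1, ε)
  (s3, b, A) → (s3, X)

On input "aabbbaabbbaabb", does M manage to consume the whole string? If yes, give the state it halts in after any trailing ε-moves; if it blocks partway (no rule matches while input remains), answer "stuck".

s1

(s0, aabbbaabbbaabb, Z)
  read a, top Z: go to s1, push YZ → (s1, abbbaabbbaabb, YZ)
  ε-move, top Y: go to s0, push A → (s0, abbbaabbbaabb, AZ)
  read a, top A: go to s3, push AA → (s3, bbbaabbbaabb, AAZ)
  read b, top A: go to s3, push X → (s3, bbaabbbaabb, XAZ)
  read b, top X: go to s1, push ε → (s1, baabbbaabb, AZ)
  read b, top A: go to s0, push ε → (s0, aabbbaabb, Z)
  read a, top Z: go to s1, push YZ → (s1, abbbaabb, YZ)
  ε-move, top Y: go to s0, push A → (s0, abbbaabb, AZ)
  read a, top A: go to s3, push AA → (s3, bbbaabb, AAZ)
  read b, top A: go to s3, push X → (s3, bbaabb, XAZ)
  read b, top X: go to s1, push ε → (s1, baabb, AZ)
  read b, top A: go to s0, push ε → (s0, aabb, Z)
  read a, top Z: go to s1, push YZ → (s1, abb, YZ)
  ε-move, top Y: go to s0, push A → (s0, abb, AZ)
  read a, top A: go to s3, push AA → (s3, bb, AAZ)
  read b, top A: go to s3, push X → (s3, b, XAZ)
  read b, top X: go to s1, push ε → (s1, ε, AZ)
All input consumed; M is in state s1.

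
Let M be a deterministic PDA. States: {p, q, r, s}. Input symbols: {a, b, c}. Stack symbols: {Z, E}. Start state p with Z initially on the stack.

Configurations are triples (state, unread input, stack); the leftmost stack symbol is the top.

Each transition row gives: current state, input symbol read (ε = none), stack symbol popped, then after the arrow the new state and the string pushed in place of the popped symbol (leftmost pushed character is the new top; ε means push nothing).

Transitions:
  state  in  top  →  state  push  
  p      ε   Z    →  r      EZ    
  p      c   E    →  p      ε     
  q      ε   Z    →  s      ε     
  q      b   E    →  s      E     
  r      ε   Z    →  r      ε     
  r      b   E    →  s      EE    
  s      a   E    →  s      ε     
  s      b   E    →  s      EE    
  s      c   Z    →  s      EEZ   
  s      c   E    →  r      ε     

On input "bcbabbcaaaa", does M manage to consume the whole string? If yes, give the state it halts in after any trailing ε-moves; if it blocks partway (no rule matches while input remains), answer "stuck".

(p, bcbabbcaaaa, Z)
  ε-move, top Z: go to r, push EZ → (r, bcbabbcaaaa, EZ)
  read b, top E: go to s, push EE → (s, cbabbcaaaa, EEZ)
  read c, top E: go to r, push ε → (r, babbcaaaa, EZ)
  read b, top E: go to s, push EE → (s, abbcaaaa, EEZ)
  read a, top E: go to s, push ε → (s, bbcaaaa, EZ)
  read b, top E: go to s, push EE → (s, bcaaaa, EEZ)
  read b, top E: go to s, push EE → (s, caaaa, EEEZ)
  read c, top E: go to r, push ε → (r, aaaa, EEZ)
No transition for (r, a, top E); M blocks with input aaaa remaining.

stuck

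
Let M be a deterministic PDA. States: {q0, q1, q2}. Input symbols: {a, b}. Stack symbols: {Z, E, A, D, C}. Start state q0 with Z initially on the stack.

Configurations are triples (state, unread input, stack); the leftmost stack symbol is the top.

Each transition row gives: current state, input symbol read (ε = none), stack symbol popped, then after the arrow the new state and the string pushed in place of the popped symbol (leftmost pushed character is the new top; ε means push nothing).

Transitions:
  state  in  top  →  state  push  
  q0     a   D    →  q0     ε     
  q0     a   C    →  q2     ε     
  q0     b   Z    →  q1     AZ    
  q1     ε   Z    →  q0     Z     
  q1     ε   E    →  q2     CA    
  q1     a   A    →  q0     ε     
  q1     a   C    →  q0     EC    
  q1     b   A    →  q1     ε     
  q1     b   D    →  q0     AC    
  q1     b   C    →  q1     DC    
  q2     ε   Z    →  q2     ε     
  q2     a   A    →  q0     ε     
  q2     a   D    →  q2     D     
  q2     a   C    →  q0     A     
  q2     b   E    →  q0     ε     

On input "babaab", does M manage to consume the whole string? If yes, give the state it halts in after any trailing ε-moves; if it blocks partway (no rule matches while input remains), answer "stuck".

(q0, babaab, Z)
  read b, top Z: go to q1, push AZ → (q1, abaab, AZ)
  read a, top A: go to q0, push ε → (q0, baab, Z)
  read b, top Z: go to q1, push AZ → (q1, aab, AZ)
  read a, top A: go to q0, push ε → (q0, ab, Z)
No transition for (q0, a, top Z); M blocks with input ab remaining.

stuck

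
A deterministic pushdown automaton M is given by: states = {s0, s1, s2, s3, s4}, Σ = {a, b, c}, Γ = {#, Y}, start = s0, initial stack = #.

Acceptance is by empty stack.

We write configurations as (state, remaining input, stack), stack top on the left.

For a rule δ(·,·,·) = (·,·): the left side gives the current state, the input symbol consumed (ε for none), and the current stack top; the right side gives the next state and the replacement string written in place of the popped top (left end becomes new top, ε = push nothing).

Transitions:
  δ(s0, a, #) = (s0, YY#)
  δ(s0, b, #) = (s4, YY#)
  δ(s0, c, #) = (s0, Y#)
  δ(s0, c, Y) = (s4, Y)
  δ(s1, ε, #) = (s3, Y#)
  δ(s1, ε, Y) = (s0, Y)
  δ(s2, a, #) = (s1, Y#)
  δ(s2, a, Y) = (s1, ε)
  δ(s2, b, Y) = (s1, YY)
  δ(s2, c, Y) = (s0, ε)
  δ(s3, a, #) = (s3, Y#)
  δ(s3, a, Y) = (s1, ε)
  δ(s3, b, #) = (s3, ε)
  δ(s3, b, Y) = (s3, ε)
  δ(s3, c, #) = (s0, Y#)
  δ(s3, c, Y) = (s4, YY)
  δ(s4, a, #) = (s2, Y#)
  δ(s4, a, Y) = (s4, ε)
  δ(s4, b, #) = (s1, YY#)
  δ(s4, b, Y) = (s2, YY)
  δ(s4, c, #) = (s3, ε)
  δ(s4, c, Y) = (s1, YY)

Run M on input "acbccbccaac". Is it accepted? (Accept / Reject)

(s0, acbccbccaac, #) ⊢ (s0, cbccbccaac, YY#) ⊢ (s4, bccbccaac, YY#) ⊢ (s2, ccbccaac, YYY#) ⊢ (s0, cbccaac, YY#) ⊢ (s4, bccaac, YY#) ⊢ (s2, ccaac, YYY#) ⊢ (s0, caac, YY#) ⊢ (s4, aac, YY#) ⊢ (s4, ac, Y#) ⊢ (s4, c, #) ⊢ (s3, ε, ε)
All input consumed and the stack is empty.

Accept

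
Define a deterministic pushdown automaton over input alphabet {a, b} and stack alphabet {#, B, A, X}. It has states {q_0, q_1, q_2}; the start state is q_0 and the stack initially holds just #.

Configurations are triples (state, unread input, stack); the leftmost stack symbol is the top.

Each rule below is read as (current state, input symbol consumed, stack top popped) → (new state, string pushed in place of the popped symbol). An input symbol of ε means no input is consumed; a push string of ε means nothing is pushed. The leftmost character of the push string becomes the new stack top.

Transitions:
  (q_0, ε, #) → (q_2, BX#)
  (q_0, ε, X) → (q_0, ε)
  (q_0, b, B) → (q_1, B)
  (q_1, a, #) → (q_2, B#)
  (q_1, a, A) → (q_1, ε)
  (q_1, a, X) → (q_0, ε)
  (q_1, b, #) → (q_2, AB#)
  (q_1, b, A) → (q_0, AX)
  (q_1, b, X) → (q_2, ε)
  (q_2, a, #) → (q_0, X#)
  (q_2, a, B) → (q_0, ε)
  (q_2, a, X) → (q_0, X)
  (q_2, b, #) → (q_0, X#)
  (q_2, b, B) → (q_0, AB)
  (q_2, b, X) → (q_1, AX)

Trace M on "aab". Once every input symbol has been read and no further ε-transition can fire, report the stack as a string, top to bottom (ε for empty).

(q_0, aab, #) ⊢ (q_2, aab, BX#) ⊢ (q_0, ab, X#) ⊢ (q_0, ab, #) ⊢ (q_2, ab, BX#) ⊢ (q_0, b, X#) ⊢ (q_0, b, #) ⊢ (q_2, b, BX#) ⊢ (q_0, ε, ABX#)
All input consumed in state q_0 with stack ABX#.

ABX#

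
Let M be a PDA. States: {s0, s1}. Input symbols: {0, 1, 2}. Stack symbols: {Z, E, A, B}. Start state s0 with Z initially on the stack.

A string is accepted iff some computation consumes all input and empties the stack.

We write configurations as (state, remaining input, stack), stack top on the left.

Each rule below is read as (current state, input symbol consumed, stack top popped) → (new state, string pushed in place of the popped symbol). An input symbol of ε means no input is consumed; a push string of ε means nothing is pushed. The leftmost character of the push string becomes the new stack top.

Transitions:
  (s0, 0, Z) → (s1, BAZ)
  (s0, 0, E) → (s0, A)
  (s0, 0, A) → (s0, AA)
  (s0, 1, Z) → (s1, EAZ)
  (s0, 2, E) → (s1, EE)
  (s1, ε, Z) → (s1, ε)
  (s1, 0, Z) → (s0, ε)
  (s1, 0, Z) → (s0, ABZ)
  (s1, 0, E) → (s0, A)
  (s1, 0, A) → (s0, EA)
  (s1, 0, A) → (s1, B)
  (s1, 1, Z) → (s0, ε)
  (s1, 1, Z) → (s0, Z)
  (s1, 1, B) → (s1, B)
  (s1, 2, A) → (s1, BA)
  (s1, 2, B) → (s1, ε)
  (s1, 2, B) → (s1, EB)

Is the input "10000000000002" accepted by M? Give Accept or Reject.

Reject

No computation consumes all input and empties the stack.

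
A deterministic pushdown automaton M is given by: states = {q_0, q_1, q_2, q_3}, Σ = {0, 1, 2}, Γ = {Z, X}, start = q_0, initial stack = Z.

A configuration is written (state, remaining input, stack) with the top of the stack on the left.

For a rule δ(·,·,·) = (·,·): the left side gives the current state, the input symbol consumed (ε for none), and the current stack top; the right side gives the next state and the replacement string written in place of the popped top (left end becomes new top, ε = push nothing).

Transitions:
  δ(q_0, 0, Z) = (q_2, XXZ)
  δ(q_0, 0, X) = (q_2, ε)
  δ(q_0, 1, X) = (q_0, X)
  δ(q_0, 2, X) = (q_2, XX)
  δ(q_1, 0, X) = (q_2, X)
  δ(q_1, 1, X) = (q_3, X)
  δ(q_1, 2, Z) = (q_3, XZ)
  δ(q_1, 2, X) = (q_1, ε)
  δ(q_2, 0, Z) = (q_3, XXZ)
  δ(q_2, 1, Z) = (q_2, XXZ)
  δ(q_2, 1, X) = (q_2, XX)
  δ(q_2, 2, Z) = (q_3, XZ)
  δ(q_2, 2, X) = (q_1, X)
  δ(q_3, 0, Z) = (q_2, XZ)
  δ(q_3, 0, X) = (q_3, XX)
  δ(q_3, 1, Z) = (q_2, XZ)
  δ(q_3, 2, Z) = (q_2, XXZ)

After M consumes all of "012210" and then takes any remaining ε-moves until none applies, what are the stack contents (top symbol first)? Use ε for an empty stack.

(q_0, 012210, Z)
  read 0, top Z: go to q_2, push XXZ → (q_2, 12210, XXZ)
  read 1, top X: go to q_2, push XX → (q_2, 2210, XXXZ)
  read 2, top X: go to q_1, push X → (q_1, 210, XXXZ)
  read 2, top X: go to q_1, push ε → (q_1, 10, XXZ)
  read 1, top X: go to q_3, push X → (q_3, 0, XXZ)
  read 0, top X: go to q_3, push XX → (q_3, ε, XXXZ)
All input consumed in state q_3 with stack XXXZ.

XXXZ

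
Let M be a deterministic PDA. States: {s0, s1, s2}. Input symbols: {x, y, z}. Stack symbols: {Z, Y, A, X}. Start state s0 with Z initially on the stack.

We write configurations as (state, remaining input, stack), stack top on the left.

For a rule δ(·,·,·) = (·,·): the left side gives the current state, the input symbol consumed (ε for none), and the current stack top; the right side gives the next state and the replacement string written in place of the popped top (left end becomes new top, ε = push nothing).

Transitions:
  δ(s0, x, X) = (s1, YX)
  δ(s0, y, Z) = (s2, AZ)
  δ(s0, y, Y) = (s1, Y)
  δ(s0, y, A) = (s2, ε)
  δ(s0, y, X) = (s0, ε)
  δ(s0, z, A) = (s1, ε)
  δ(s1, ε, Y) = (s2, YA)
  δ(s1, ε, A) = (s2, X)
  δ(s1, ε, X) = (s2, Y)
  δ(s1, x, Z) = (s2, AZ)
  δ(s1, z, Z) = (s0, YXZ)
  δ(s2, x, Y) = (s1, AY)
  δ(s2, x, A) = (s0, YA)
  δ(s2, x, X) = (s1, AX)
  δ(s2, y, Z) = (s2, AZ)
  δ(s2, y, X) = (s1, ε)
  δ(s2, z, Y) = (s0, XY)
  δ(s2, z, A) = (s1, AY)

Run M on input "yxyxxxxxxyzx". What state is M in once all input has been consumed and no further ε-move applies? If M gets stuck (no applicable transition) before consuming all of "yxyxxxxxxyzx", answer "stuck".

(s0, yxyxxxxxxyzx, Z) ⊢ (s2, xyxxxxxxyzx, AZ) ⊢ (s0, yxxxxxxyzx, YAZ) ⊢ (s1, xxxxxxyzx, YAZ) ⊢ (s2, xxxxxxyzx, YAAZ) ⊢ (s1, xxxxxyzx, AYAAZ) ⊢ (s2, xxxxxyzx, XYAAZ) ⊢ (s1, xxxxyzx, AXYAAZ) ⊢ (s2, xxxxyzx, XXYAAZ) ⊢ (s1, xxxyzx, AXXYAAZ) ⊢ (s2, xxxyzx, XXXYAAZ) ⊢ (s1, xxyzx, AXXXYAAZ) ⊢ (s2, xxyzx, XXXXYAAZ) ⊢ (s1, xyzx, AXXXXYAAZ) ⊢ (s2, xyzx, XXXXXYAAZ) ⊢ (s1, yzx, AXXXXXYAAZ) ⊢ (s2, yzx, XXXXXXYAAZ) ⊢ (s1, zx, XXXXXYAAZ) ⊢ (s2, zx, YXXXXYAAZ) ⊢ (s0, x, XYXXXXYAAZ) ⊢ (s1, ε, YXYXXXXYAAZ) ⊢ (s2, ε, YAXYXXXXYAAZ)
All input consumed; M is in state s2.

s2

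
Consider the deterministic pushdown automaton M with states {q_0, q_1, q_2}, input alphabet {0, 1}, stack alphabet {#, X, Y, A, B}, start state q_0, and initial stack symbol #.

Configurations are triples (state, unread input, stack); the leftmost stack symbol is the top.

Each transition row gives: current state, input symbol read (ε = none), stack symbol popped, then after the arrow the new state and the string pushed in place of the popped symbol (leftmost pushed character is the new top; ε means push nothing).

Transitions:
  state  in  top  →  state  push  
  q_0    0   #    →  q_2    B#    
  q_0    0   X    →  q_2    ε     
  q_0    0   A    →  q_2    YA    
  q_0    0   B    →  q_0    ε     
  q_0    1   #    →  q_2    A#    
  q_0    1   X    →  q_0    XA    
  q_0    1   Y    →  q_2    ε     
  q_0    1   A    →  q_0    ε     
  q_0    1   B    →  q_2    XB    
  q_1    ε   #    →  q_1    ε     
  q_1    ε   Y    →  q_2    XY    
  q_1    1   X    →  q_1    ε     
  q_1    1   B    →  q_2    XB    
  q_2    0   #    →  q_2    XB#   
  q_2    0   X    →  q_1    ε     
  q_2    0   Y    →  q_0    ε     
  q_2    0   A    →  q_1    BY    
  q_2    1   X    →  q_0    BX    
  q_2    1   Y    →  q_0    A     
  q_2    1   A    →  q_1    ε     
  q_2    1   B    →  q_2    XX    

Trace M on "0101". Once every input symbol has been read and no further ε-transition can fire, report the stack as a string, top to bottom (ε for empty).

(q_0, 0101, #)
  read 0, top #: go to q_2, push B# → (q_2, 101, B#)
  read 1, top B: go to q_2, push XX → (q_2, 01, XX#)
  read 0, top X: go to q_1, push ε → (q_1, 1, X#)
  read 1, top X: go to q_1, push ε → (q_1, ε, #)
  ε-move, top #: go to q_1, push ε → (q_1, ε, ε)
All input consumed in state q_1 with stack ε.

ε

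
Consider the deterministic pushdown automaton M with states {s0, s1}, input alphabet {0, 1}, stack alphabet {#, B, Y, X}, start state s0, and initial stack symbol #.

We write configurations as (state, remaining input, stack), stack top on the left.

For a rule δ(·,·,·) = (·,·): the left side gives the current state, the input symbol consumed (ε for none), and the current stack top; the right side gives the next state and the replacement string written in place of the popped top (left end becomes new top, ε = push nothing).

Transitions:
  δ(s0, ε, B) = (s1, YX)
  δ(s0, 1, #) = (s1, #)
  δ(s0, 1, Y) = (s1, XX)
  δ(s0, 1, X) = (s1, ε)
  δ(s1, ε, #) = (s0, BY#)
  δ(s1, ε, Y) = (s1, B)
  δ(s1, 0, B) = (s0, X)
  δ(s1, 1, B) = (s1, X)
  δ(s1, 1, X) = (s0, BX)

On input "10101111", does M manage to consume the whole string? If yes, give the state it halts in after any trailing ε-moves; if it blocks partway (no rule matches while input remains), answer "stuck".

(s0, 10101111, #) ⊢ (s1, 0101111, #) ⊢ (s0, 0101111, BY#) ⊢ (s1, 0101111, YXY#) ⊢ (s1, 0101111, BXY#) ⊢ (s0, 101111, XXY#) ⊢ (s1, 01111, XY#)
No transition for (s1, 0, top X); M blocks with input 01111 remaining.

stuck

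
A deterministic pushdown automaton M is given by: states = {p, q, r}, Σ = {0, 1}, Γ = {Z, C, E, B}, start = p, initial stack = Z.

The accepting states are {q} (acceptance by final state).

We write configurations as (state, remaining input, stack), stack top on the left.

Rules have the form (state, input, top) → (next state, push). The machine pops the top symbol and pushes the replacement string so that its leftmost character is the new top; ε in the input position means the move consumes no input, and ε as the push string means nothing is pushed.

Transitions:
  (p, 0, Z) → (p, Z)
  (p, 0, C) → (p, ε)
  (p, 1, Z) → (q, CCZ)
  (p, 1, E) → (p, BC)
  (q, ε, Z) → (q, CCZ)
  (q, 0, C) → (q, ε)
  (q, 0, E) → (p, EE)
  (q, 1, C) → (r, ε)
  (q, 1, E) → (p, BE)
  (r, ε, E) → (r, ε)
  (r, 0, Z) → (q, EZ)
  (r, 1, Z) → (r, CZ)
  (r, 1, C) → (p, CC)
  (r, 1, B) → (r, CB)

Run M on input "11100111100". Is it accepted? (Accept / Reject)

Reject

(p, 11100111100, Z) ⊢ (q, 1100111100, CCZ) ⊢ (r, 100111100, CZ) ⊢ (p, 00111100, CCZ) ⊢ (p, 0111100, CZ) ⊢ (p, 111100, Z) ⊢ (q, 11100, CCZ) ⊢ (r, 1100, CZ) ⊢ (p, 100, CCZ)
No transition applies at (p, 100, CCZ); input not fully consumed.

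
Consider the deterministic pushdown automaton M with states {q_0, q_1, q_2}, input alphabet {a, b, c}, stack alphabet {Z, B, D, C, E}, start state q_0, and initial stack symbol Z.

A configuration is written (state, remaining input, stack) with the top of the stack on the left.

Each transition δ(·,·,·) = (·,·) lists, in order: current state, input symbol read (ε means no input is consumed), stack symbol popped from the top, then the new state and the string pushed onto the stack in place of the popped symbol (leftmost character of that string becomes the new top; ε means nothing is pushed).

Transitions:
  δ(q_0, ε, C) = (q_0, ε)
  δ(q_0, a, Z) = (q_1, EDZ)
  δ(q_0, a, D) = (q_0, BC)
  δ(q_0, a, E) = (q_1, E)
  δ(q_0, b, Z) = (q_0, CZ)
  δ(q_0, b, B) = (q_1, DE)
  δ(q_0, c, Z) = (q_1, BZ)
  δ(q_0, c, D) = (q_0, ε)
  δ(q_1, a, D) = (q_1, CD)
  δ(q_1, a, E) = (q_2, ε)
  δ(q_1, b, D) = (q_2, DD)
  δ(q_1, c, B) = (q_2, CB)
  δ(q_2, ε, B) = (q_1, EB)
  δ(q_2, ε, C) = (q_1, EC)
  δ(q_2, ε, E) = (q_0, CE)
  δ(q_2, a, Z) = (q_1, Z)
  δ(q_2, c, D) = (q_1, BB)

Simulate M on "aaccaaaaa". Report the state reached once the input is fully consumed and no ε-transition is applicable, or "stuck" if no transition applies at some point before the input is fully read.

(q_0, aaccaaaaa, Z) ⊢ (q_1, accaaaaa, EDZ) ⊢ (q_2, ccaaaaa, DZ) ⊢ (q_1, caaaaa, BBZ) ⊢ (q_2, aaaaa, CBBZ) ⊢ (q_1, aaaaa, ECBBZ) ⊢ (q_2, aaaa, CBBZ) ⊢ (q_1, aaaa, ECBBZ) ⊢ (q_2, aaa, CBBZ) ⊢ (q_1, aaa, ECBBZ) ⊢ (q_2, aa, CBBZ) ⊢ (q_1, aa, ECBBZ) ⊢ (q_2, a, CBBZ) ⊢ (q_1, a, ECBBZ) ⊢ (q_2, ε, CBBZ) ⊢ (q_1, ε, ECBBZ)
All input consumed; M is in state q_1.

q_1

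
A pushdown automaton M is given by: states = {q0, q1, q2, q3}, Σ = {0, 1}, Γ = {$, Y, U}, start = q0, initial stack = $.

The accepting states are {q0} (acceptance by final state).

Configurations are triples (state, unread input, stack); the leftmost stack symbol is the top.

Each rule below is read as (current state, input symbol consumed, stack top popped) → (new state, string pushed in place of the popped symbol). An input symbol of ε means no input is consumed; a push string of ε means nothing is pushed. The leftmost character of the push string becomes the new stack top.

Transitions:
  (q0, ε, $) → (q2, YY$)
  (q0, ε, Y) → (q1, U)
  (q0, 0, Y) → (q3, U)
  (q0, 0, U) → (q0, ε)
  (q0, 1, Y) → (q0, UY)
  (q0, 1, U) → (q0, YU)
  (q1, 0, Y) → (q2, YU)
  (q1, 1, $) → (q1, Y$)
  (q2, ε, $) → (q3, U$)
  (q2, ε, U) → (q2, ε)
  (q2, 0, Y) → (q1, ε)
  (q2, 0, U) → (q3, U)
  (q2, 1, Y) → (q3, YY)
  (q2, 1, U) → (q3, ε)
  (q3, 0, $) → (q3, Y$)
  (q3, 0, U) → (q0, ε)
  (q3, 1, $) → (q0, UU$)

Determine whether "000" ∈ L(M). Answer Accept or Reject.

Reject

No computation consumes all input and reaches a final state.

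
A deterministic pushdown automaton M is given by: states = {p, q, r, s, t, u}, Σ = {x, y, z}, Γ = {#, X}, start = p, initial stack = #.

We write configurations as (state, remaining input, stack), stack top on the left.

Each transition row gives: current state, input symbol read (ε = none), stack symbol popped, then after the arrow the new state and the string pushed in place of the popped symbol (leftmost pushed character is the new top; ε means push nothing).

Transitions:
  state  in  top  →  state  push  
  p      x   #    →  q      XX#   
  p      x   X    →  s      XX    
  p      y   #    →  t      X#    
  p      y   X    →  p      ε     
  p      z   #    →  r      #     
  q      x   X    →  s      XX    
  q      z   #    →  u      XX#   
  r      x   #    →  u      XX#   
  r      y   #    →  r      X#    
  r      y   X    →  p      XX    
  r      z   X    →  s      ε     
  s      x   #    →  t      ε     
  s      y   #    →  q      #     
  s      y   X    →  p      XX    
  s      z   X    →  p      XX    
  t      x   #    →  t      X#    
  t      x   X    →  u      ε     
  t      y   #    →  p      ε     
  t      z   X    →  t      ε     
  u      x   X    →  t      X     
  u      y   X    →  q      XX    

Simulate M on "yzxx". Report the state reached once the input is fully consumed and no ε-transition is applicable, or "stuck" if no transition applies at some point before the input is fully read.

u

(p, yzxx, #)
  read y, top #: go to t, push X# → (t, zxx, X#)
  read z, top X: go to t, push ε → (t, xx, #)
  read x, top #: go to t, push X# → (t, x, X#)
  read x, top X: go to u, push ε → (u, ε, #)
All input consumed; M is in state u.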